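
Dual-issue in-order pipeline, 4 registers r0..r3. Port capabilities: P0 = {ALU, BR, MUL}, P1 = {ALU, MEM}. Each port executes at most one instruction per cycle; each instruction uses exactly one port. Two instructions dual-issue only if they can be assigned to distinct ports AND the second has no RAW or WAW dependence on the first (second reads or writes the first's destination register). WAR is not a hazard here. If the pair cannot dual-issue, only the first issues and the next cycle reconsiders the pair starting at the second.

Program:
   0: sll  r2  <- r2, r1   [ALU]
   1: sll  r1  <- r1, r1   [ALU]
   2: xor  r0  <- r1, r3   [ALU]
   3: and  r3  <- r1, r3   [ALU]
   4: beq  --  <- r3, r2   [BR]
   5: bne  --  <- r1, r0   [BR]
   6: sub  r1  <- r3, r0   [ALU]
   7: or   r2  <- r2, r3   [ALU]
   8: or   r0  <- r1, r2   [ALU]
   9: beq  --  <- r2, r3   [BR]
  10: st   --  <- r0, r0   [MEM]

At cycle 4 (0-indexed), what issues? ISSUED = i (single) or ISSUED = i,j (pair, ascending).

ISSUED = 7

#0 head=0: sll sll i0/i1 pair
#1 head=2: xor and i2/i3 pair
#2 head=4: beq i4 no-port BR/BR
#3 head=5: bne sub i5/i6 pair
#4 head=7: or i7 RAW r2
#5 head=8: or beq i8/i9 pair
#6 head=10: st i10 tail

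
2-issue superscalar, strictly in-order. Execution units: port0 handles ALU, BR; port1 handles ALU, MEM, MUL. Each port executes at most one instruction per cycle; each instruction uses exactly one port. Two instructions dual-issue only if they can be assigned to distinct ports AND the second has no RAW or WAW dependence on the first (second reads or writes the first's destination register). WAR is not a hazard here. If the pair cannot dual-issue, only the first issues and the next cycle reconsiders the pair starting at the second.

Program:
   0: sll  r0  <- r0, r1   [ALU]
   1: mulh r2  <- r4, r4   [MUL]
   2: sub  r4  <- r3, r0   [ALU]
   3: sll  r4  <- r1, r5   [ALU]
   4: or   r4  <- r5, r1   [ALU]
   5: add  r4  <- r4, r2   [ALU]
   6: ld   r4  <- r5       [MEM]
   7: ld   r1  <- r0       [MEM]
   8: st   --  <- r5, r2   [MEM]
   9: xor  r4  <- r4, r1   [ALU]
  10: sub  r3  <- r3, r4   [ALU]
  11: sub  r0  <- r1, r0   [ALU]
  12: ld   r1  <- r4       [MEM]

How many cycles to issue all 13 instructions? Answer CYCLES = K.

CYCLES = 10

t=0 i0,i1:sll mulh ; 2-wide
t=1 i2:sub ; WAW r4
t=2 i3:sll ; WAW r4
t=3 i4:or ; RAW+WAW r4
t=4 i5:add ; WAW r4
t=5 i6:ld ; no-port MEM/MEM
t=6 i7:ld ; no-port MEM/MEM
t=7 i8,i9:st xor ; 2-wide
t=8 i10,i11:sub sub ; 2-wide
t=9 i12:ld ; tail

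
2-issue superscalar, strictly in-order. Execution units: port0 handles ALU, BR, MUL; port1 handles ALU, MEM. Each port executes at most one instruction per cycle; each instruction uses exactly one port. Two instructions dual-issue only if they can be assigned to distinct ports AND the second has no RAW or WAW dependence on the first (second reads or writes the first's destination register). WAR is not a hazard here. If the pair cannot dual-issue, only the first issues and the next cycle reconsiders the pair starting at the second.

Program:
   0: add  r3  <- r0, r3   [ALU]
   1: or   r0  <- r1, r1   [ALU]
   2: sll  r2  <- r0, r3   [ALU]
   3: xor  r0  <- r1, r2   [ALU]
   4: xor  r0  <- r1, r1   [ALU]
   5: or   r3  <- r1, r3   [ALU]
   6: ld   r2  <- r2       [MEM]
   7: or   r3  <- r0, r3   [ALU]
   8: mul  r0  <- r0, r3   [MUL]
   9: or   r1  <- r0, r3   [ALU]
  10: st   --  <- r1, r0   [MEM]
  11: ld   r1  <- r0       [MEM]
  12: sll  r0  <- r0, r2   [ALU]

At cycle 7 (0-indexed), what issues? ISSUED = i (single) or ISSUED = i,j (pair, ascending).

ISSUED = 10

t=0 i0+i1:add.ALU+or.ALU ; pair
t=1 i2:sll.ALU ; RAW r2
t=2 i3:xor.ALU ; WAW r0
t=3 i4+i5:xor.ALU+or.ALU ; pair
t=4 i6+i7:ld.MEM+or.ALU ; pair
t=5 i8:mul.MUL ; RAW r0
t=6 i9:or.ALU ; RAW r1
t=7 i10:st.MEM ; no-port MEM/MEM
t=8 i11+i12:ld.MEM+sll.ALU ; pair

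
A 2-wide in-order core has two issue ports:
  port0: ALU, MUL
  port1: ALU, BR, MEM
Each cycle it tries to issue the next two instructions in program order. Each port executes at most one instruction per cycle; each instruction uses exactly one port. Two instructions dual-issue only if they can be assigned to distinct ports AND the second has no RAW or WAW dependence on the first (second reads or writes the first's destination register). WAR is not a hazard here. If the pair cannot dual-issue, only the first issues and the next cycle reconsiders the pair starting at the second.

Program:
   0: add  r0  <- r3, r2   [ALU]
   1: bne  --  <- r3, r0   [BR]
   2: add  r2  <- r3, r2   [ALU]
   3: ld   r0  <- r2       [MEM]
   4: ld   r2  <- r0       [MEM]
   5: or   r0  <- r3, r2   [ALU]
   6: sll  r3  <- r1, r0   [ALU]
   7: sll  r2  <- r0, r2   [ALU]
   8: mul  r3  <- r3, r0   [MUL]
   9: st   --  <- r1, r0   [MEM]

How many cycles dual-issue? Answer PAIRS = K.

  cy0 -> i0 (add.ALU) RAW r0
  cy1 -> i1,i2 (bne.BR add.ALU) pair
  cy2 -> i3 (ld.MEM) no-port MEM/MEM
  cy3 -> i4 (ld.MEM) RAW r2
  cy4 -> i5 (or.ALU) RAW r0
  cy5 -> i6,i7 (sll.ALU sll.ALU) pair
  cy6 -> i8,i9 (mul.MUL st.MEM) pair

PAIRS = 3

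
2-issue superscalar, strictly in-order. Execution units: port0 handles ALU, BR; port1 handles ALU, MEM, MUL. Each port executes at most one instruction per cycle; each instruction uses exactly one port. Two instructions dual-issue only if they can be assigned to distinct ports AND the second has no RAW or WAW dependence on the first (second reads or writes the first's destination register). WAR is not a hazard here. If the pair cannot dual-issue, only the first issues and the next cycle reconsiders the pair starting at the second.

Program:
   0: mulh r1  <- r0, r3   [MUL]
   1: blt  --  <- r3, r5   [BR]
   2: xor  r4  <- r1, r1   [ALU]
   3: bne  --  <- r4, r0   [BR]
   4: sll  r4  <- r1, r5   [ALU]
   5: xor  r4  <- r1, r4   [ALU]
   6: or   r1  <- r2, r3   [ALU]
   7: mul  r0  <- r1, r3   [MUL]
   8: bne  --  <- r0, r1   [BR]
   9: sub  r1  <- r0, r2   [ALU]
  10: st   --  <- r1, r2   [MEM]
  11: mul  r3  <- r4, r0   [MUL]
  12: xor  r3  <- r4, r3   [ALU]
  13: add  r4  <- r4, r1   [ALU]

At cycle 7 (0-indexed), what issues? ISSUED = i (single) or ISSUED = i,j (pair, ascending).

#0 head=0: mulh.MUL/blt.BR i0&i1 dual
#1 head=2: xor.ALU i2 RAW r4
#2 head=3: bne.BR/sll.ALU i3&i4 dual
#3 head=5: xor.ALU/or.ALU i5&i6 dual
#4 head=7: mul.MUL i7 RAW r0
#5 head=8: bne.BR/sub.ALU i8&i9 dual
#6 head=10: st.MEM i10 no-port MEM/MUL
#7 head=11: mul.MUL i11 RAW+WAW r3
#8 head=12: xor.ALU/add.ALU i12&i13 dual

ISSUED = 11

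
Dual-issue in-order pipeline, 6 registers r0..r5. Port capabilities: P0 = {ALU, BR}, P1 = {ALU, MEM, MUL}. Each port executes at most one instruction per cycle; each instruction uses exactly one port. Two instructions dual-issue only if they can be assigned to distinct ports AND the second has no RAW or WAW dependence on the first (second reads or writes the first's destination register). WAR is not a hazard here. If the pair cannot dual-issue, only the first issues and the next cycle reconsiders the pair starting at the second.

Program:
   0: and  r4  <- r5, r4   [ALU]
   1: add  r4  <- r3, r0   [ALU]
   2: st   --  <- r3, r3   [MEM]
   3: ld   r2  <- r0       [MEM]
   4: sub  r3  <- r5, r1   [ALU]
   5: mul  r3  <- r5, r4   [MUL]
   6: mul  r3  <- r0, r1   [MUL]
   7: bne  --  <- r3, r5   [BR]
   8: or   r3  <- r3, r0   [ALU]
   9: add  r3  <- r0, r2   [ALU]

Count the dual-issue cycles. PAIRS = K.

  cy0 -> i0 (and) WAW r4
  cy1 -> i1/i2 (add;st) 2-wide
  cy2 -> i3/i4 (ld;sub) 2-wide
  cy3 -> i5 (mul) no-port MUL/MUL
  cy4 -> i6 (mul) RAW r3
  cy5 -> i7/i8 (bne;or) 2-wide
  cy6 -> i9 (add) tail

PAIRS = 3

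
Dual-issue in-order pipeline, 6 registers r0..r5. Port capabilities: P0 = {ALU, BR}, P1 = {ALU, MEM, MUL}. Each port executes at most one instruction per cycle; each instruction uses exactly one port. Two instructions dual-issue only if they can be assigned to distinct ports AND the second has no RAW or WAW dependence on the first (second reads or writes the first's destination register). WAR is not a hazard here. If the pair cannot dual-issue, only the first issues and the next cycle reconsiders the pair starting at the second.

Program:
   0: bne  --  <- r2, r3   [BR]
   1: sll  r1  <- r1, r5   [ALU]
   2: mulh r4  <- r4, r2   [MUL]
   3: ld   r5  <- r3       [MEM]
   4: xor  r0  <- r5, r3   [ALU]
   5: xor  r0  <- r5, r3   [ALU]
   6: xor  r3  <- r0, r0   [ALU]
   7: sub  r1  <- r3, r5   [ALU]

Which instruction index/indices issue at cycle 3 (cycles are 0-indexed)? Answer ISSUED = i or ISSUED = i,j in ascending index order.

ISSUED = 4

t=0 i0/i1:bne+sll ; dual
t=1 i2:mulh ; no-port MUL/MEM
t=2 i3:ld ; RAW r5
t=3 i4:xor ; WAW r0
t=4 i5:xor ; RAW r0
t=5 i6:xor ; RAW r3
t=6 i7:sub ; tail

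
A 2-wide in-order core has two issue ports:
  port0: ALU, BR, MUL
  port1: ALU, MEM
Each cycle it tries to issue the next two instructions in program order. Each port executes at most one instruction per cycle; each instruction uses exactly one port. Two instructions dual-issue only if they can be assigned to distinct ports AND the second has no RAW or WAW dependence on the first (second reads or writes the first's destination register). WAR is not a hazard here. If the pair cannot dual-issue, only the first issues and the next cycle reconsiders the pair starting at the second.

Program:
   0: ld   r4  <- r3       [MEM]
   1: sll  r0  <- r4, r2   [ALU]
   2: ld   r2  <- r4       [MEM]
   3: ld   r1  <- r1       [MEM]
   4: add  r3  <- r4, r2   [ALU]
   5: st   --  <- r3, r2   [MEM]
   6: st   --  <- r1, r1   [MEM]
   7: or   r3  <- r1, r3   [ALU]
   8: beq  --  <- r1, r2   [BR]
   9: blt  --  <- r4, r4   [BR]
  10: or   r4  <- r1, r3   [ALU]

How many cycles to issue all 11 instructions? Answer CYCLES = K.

#0 head=0: ld.MEM i0 RAW r4
#1 head=1: sll.ALU;ld.MEM i1+i2 pair
#2 head=3: ld.MEM;add.ALU i3+i4 pair
#3 head=5: st.MEM i5 no-port MEM/MEM
#4 head=6: st.MEM;or.ALU i6+i7 pair
#5 head=8: beq.BR i8 no-port BR/BR
#6 head=9: blt.BR;or.ALU i9+i10 pair

CYCLES = 7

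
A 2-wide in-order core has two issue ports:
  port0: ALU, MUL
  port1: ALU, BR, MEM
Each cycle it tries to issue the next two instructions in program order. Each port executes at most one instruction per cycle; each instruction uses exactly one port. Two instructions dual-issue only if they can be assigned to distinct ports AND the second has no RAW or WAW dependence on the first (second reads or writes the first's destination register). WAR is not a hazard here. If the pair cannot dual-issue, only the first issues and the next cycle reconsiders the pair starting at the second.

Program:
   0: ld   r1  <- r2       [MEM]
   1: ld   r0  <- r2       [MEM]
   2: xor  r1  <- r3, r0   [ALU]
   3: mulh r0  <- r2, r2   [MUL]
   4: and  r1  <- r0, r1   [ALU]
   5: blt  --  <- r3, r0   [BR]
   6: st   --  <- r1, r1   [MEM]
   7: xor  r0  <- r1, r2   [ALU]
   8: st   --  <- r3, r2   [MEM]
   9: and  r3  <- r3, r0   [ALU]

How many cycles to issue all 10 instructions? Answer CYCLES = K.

#0 head=0: ld.MEM i0 no-port MEM/MEM
#1 head=1: ld.MEM i1 RAW r0
#2 head=2: xor.ALU/mulh.MUL i2+i3 dual
#3 head=4: and.ALU/blt.BR i4+i5 dual
#4 head=6: st.MEM/xor.ALU i6+i7 dual
#5 head=8: st.MEM/and.ALU i8+i9 dual

CYCLES = 6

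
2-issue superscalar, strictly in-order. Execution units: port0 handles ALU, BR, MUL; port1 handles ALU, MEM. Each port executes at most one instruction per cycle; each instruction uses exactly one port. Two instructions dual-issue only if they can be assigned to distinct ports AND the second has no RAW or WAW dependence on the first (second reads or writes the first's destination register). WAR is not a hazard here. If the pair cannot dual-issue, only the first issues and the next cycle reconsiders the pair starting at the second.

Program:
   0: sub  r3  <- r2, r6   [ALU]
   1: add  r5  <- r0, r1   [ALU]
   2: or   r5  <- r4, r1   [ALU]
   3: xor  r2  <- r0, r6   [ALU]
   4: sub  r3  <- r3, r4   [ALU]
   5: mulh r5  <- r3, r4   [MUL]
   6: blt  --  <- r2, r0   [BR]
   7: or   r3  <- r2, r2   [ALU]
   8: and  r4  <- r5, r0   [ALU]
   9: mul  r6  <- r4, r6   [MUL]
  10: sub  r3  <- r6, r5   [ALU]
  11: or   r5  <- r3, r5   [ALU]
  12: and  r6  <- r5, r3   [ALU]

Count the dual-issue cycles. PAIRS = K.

PAIRS = 3

c0: i0,i1 sub.ALU add.ALU  2-wide
c1: i2,i3 or.ALU xor.ALU  2-wide
c2: i4 sub.ALU  RAW r3
c3: i5 mulh.MUL  no-port MUL/BR
c4: i6,i7 blt.BR or.ALU  2-wide
c5: i8 and.ALU  RAW r4
c6: i9 mul.MUL  RAW r6
c7: i10 sub.ALU  RAW r3
c8: i11 or.ALU  RAW r5
c9: i12 and.ALU  tail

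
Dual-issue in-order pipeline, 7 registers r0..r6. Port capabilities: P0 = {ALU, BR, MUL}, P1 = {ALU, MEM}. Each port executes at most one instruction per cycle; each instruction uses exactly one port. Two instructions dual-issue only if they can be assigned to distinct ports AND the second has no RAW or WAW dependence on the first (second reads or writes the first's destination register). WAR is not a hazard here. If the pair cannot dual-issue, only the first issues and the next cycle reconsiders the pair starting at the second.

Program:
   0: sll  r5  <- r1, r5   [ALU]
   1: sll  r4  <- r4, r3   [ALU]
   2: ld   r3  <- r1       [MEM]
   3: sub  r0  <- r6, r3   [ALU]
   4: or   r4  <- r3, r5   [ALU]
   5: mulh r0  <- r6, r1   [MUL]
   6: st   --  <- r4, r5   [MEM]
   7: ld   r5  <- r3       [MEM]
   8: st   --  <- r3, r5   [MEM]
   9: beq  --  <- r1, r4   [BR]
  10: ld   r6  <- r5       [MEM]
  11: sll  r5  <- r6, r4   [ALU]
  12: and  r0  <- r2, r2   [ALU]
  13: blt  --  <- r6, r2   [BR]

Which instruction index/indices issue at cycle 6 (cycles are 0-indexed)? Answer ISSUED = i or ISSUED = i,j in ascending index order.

0. sll;sll @i0,i1  | dual
1. ld @i2  | RAW r3
2. sub;or @i3,i4  | dual
3. mulh;st @i5,i6  | dual
4. ld @i7  | no-port MEM/MEM
5. st;beq @i8,i9  | dual
6. ld @i10  | RAW r6
7. sll;and @i11,i12  | dual
8. blt @i13  | tail

ISSUED = 10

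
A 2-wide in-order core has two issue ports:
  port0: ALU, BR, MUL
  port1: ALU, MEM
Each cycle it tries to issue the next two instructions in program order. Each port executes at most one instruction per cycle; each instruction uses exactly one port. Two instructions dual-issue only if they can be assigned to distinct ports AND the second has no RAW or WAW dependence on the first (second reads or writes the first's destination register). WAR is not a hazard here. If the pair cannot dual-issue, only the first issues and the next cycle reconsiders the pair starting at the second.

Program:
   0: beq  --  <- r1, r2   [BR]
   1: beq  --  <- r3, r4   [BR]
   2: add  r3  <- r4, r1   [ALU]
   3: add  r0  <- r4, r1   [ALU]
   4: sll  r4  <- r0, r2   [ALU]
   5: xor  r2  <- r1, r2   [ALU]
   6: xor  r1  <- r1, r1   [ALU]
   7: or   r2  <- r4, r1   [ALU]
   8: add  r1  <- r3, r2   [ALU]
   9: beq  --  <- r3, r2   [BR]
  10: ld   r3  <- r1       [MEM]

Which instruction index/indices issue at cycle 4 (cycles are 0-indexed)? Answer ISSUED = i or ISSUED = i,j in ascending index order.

ISSUED = 6

c0: i0 beq.BR  no-port BR/BR
c1: i1&i2 beq.BR/add.ALU  dual
c2: i3 add.ALU  RAW r0
c3: i4&i5 sll.ALU/xor.ALU  dual
c4: i6 xor.ALU  RAW r1
c5: i7 or.ALU  RAW r2
c6: i8&i9 add.ALU/beq.BR  dual
c7: i10 ld.MEM  tail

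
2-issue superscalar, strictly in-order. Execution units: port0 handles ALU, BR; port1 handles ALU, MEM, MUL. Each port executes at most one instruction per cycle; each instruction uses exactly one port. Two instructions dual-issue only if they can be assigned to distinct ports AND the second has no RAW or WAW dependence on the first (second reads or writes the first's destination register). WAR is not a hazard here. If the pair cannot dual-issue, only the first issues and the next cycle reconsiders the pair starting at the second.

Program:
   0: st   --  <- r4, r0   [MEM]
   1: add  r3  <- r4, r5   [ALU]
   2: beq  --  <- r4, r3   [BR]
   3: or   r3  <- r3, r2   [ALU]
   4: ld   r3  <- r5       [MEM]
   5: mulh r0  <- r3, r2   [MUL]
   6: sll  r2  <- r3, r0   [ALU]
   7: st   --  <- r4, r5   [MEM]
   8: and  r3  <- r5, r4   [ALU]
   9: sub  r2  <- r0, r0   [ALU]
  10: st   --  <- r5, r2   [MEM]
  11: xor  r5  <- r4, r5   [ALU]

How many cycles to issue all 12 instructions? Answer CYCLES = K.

  cy0 -> i0/i1 (st;add) dual
  cy1 -> i2/i3 (beq;or) dual
  cy2 -> i4 (ld) no-port MEM/MUL
  cy3 -> i5 (mulh) RAW r0
  cy4 -> i6/i7 (sll;st) dual
  cy5 -> i8/i9 (and;sub) dual
  cy6 -> i10/i11 (st;xor) dual

CYCLES = 7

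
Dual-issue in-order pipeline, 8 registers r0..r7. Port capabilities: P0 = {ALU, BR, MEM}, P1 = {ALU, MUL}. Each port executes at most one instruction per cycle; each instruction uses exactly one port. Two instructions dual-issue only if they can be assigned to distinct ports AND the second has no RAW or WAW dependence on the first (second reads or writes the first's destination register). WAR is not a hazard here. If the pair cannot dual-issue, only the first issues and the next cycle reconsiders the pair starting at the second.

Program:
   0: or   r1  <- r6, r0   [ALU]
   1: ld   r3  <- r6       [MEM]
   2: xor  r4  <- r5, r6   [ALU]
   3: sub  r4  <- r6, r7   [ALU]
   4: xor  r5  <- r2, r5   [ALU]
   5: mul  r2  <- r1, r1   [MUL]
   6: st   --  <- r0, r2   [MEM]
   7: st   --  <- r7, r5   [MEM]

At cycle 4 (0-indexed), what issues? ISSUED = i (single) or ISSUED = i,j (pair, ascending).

t=0 i0,i1:or.ALU/ld.MEM ; 2-wide
t=1 i2:xor.ALU ; WAW r4
t=2 i3,i4:sub.ALU/xor.ALU ; 2-wide
t=3 i5:mul.MUL ; RAW r2
t=4 i6:st.MEM ; no-port MEM/MEM
t=5 i7:st.MEM ; tail

ISSUED = 6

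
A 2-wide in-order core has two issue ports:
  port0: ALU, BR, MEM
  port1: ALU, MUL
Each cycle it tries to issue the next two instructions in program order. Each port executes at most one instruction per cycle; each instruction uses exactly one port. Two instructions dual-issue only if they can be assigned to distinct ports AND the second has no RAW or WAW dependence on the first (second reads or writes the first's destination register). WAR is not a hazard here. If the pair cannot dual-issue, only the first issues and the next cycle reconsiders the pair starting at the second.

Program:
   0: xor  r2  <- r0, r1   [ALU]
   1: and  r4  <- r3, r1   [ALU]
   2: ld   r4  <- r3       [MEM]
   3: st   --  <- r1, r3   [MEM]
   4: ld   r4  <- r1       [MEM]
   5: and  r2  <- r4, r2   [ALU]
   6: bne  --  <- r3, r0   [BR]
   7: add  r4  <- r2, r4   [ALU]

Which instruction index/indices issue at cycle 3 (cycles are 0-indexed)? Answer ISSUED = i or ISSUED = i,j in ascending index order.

ISSUED = 4

c0: i0+i1 xor/and  2-wide
c1: i2 ld  no-port MEM/MEM
c2: i3 st  no-port MEM/MEM
c3: i4 ld  RAW r4
c4: i5+i6 and/bne  2-wide
c5: i7 add  tail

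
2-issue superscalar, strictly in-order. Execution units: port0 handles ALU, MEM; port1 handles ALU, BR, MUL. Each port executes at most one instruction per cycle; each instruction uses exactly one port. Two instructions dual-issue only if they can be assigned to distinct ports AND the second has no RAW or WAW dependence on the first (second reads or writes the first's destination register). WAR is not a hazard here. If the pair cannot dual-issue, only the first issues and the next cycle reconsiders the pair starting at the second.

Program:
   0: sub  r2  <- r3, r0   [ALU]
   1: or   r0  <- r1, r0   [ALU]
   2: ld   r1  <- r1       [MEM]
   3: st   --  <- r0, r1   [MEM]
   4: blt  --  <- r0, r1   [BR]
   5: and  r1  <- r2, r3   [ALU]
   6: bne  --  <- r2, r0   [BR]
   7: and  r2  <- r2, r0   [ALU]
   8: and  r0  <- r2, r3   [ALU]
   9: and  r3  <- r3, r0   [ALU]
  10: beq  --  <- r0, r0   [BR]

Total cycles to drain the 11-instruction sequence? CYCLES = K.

[0] i0/i1  sub+or  -- dual
[1] i2  ld  -- no-port MEM/MEM
[2] i3/i4  st+blt  -- dual
[3] i5/i6  and+bne  -- dual
[4] i7  and  -- RAW r2
[5] i8  and  -- RAW r0
[6] i9/i10  and+beq  -- dual

CYCLES = 7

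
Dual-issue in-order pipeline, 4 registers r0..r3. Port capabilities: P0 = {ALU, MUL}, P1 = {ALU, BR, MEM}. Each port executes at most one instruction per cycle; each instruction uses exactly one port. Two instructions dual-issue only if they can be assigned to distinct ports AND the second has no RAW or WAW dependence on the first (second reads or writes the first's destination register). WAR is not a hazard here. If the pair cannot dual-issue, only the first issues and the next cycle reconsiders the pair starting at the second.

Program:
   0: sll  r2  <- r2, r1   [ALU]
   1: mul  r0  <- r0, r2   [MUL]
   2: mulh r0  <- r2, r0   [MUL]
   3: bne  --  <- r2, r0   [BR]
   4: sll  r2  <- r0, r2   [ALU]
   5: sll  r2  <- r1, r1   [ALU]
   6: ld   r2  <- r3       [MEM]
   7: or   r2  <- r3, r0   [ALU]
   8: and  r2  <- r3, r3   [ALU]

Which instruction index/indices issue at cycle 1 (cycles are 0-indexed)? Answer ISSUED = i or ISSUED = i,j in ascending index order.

ISSUED = 1

  cy0 -> i0 (sll) RAW r2
  cy1 -> i1 (mul) no-port MUL/MUL
  cy2 -> i2 (mulh) RAW r0
  cy3 -> i3/i4 (bne sll) dual
  cy4 -> i5 (sll) WAW r2
  cy5 -> i6 (ld) WAW r2
  cy6 -> i7 (or) WAW r2
  cy7 -> i8 (and) tail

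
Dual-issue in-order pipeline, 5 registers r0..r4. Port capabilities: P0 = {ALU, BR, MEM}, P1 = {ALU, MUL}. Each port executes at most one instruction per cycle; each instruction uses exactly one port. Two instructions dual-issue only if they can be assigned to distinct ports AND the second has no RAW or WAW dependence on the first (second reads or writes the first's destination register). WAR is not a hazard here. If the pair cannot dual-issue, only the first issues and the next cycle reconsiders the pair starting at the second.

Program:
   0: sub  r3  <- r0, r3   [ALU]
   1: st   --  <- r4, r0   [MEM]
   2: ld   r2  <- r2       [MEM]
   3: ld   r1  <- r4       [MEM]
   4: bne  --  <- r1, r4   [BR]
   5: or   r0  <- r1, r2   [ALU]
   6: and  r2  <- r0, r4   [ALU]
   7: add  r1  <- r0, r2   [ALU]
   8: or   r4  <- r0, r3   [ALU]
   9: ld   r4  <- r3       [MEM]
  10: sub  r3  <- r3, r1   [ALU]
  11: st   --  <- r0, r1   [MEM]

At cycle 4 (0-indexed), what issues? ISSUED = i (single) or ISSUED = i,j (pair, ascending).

c0: i0&i1 sub.ALU st.MEM  2-wide
c1: i2 ld.MEM  no-port MEM/MEM
c2: i3 ld.MEM  no-port MEM/BR
c3: i4&i5 bne.BR or.ALU  2-wide
c4: i6 and.ALU  RAW r2
c5: i7&i8 add.ALU or.ALU  2-wide
c6: i9&i10 ld.MEM sub.ALU  2-wide
c7: i11 st.MEM  tail

ISSUED = 6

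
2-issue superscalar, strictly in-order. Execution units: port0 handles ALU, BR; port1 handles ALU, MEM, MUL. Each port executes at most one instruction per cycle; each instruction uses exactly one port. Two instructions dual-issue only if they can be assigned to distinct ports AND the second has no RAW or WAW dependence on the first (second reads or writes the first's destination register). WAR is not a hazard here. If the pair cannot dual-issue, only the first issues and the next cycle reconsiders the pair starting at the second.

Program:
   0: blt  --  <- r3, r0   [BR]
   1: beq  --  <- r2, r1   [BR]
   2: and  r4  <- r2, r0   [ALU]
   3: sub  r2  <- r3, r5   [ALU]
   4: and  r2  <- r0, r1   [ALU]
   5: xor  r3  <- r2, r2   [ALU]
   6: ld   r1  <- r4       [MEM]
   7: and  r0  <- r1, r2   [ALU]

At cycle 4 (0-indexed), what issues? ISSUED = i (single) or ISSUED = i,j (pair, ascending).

ISSUED = 5,6

0. blt @i0  | no-port BR/BR
1. beq+and @i1+i2  | pair
2. sub @i3  | WAW r2
3. and @i4  | RAW r2
4. xor+ld @i5+i6  | pair
5. and @i7  | tail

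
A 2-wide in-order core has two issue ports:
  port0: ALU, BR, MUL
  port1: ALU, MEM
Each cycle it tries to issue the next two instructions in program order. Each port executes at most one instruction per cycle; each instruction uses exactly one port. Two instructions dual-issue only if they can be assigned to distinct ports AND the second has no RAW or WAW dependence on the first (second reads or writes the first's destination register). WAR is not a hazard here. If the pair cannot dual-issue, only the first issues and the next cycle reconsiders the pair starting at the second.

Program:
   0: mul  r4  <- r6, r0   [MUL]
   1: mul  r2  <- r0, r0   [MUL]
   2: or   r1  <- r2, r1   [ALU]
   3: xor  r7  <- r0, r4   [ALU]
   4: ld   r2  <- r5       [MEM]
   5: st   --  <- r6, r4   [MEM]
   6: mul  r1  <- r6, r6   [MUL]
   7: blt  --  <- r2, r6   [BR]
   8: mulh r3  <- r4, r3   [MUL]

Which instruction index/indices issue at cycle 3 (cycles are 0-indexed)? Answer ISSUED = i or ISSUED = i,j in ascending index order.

ISSUED = 4

#0 head=0: mul.MUL i0 no-port MUL/MUL
#1 head=1: mul.MUL i1 RAW r2
#2 head=2: or.ALU xor.ALU i2,i3 pair
#3 head=4: ld.MEM i4 no-port MEM/MEM
#4 head=5: st.MEM mul.MUL i5,i6 pair
#5 head=7: blt.BR i7 no-port BR/MUL
#6 head=8: mulh.MUL i8 tail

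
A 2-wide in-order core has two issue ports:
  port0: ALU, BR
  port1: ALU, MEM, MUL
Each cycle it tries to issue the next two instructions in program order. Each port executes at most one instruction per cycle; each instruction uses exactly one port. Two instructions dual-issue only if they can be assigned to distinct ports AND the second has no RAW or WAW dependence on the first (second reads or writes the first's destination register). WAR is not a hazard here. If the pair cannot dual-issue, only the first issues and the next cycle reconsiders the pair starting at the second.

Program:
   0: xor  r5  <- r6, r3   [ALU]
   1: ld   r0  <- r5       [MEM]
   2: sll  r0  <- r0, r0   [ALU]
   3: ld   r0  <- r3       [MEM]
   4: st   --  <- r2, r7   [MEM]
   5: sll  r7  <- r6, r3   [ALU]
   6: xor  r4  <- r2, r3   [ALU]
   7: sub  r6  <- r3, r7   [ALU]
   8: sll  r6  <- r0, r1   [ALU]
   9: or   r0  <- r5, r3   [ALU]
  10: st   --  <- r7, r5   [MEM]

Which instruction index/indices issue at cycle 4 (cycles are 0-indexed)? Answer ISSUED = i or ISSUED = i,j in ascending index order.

ISSUED = 4,5

[0] i0  xor.ALU  -- RAW r5
[1] i1  ld.MEM  -- RAW+WAW r0
[2] i2  sll.ALU  -- WAW r0
[3] i3  ld.MEM  -- no-port MEM/MEM
[4] i4+i5  st.MEM sll.ALU  -- 2-wide
[5] i6+i7  xor.ALU sub.ALU  -- 2-wide
[6] i8+i9  sll.ALU or.ALU  -- 2-wide
[7] i10  st.MEM  -- tail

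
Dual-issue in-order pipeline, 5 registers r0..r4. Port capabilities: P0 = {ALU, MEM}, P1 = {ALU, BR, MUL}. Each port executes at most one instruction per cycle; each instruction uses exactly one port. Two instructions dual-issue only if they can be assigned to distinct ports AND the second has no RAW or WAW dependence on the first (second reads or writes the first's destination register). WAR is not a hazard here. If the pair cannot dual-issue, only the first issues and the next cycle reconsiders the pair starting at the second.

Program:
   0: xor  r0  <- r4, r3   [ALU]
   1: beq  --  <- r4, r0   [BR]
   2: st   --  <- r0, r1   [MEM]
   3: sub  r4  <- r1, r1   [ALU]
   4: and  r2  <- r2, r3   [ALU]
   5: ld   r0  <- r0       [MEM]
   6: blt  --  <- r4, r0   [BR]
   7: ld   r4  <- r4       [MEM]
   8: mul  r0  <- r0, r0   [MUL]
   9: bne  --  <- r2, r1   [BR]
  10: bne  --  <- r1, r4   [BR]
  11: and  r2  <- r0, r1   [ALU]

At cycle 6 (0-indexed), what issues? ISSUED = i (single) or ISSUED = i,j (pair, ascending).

ISSUED = 9

#0 head=0: xor i0 RAW r0
#1 head=1: beq/st i1&i2 dual
#2 head=3: sub/and i3&i4 dual
#3 head=5: ld i5 RAW r0
#4 head=6: blt/ld i6&i7 dual
#5 head=8: mul i8 no-port MUL/BR
#6 head=9: bne i9 no-port BR/BR
#7 head=10: bne/and i10&i11 dual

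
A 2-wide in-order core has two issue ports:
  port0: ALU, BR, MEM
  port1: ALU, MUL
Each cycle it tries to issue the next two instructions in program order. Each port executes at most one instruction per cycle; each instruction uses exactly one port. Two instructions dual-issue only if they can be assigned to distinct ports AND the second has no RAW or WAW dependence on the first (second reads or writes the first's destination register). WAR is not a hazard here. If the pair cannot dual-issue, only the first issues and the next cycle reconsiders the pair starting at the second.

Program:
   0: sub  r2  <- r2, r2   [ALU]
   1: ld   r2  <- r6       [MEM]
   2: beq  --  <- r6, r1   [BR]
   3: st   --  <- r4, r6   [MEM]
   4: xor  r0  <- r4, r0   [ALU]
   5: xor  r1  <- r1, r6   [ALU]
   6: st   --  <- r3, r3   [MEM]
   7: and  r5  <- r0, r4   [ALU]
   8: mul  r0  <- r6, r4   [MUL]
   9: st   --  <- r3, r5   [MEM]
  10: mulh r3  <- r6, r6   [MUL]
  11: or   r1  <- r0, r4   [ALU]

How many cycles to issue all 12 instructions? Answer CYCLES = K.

CYCLES = 8

c0: i0 sub.ALU  WAW r2
c1: i1 ld.MEM  no-port MEM/BR
c2: i2 beq.BR  no-port BR/MEM
c3: i3+i4 st.MEM+xor.ALU  dual
c4: i5+i6 xor.ALU+st.MEM  dual
c5: i7+i8 and.ALU+mul.MUL  dual
c6: i9+i10 st.MEM+mulh.MUL  dual
c7: i11 or.ALU  tail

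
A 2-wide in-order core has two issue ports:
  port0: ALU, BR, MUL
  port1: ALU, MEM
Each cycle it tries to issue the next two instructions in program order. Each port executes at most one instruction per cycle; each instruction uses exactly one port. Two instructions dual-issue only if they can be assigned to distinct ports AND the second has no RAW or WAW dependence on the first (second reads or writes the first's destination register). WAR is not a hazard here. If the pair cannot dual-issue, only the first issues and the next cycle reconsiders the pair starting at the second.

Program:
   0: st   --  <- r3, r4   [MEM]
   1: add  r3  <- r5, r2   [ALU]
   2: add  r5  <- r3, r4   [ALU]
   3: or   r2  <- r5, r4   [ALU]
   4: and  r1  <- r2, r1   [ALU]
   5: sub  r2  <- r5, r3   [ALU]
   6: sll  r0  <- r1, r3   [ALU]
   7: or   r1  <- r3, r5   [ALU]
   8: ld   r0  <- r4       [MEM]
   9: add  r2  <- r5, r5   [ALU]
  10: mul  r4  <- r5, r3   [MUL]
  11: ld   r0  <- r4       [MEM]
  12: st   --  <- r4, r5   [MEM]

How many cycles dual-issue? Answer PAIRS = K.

PAIRS = 4

c0: i0/i1 st add  2-wide
c1: i2 add  RAW r5
c2: i3 or  RAW r2
c3: i4/i5 and sub  2-wide
c4: i6/i7 sll or  2-wide
c5: i8/i9 ld add  2-wide
c6: i10 mul  RAW r4
c7: i11 ld  no-port MEM/MEM
c8: i12 st  tail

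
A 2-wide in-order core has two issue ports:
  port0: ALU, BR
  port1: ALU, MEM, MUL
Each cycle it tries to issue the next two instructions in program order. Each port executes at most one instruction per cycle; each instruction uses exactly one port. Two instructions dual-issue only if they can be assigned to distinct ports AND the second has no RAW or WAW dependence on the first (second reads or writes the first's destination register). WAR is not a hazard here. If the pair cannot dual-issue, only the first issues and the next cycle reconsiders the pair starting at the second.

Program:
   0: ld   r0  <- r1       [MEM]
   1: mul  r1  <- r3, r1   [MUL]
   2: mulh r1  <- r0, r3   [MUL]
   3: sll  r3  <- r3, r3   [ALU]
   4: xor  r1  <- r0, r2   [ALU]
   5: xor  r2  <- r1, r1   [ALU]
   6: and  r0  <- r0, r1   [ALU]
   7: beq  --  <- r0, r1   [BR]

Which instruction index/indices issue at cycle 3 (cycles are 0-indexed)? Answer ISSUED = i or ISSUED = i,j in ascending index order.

0. ld @i0  | no-port MEM/MUL
1. mul @i1  | no-port MUL/MUL
2. mulh sll @i2&i3  | pair
3. xor @i4  | RAW r1
4. xor and @i5&i6  | pair
5. beq @i7  | tail

ISSUED = 4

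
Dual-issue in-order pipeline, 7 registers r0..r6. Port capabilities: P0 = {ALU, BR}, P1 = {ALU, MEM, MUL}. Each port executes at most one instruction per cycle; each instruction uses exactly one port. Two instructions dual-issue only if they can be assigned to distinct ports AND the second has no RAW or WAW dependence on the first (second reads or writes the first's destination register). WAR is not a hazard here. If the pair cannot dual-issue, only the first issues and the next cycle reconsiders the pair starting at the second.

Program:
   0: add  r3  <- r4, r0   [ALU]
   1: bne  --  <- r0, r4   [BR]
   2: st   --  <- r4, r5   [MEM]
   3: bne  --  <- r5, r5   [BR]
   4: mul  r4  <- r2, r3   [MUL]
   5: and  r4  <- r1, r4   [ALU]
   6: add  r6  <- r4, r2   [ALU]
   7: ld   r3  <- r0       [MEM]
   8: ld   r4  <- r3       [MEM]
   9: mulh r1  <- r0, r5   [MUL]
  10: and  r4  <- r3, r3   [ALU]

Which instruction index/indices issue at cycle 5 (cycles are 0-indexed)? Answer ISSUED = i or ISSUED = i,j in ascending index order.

ISSUED = 8

0. add bne @i0,i1  | pair
1. st bne @i2,i3  | pair
2. mul @i4  | RAW+WAW r4
3. and @i5  | RAW r4
4. add ld @i6,i7  | pair
5. ld @i8  | no-port MEM/MUL
6. mulh and @i9,i10  | pair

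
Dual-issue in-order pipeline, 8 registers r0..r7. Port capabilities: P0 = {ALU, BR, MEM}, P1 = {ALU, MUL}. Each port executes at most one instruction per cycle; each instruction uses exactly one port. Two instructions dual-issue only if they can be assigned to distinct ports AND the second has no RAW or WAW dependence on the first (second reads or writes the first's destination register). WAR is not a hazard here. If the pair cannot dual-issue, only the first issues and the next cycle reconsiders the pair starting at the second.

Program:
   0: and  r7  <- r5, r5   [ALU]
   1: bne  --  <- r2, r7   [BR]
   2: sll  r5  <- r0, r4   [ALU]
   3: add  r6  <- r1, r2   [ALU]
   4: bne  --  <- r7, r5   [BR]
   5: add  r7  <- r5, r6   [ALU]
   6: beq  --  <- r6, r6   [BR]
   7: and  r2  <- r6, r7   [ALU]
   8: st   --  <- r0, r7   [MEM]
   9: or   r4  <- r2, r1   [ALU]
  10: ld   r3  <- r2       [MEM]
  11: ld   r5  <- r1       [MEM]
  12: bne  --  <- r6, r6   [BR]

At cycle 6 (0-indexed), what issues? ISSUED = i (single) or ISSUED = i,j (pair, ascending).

ISSUED = 11

  cy0 -> i0 (and) RAW r7
  cy1 -> i1&i2 (bne+sll) pair
  cy2 -> i3&i4 (add+bne) pair
  cy3 -> i5&i6 (add+beq) pair
  cy4 -> i7&i8 (and+st) pair
  cy5 -> i9&i10 (or+ld) pair
  cy6 -> i11 (ld) no-port MEM/BR
  cy7 -> i12 (bne) tail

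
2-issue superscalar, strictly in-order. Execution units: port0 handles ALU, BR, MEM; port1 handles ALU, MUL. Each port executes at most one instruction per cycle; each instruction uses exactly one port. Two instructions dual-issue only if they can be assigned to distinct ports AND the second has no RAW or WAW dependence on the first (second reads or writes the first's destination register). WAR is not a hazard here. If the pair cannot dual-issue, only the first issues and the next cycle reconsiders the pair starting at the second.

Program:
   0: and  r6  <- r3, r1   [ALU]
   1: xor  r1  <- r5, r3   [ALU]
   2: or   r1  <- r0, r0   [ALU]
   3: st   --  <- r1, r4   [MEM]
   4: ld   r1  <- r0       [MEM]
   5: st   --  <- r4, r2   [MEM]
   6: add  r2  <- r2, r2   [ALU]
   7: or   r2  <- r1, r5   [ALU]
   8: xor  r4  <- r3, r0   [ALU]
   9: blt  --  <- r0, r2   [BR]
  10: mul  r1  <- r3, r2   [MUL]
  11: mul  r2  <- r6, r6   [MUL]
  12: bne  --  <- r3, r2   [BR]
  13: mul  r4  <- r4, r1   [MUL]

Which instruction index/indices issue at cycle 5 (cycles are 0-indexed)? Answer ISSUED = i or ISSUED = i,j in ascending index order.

ISSUED = 7,8

  cy0 -> i0+i1 (and.ALU xor.ALU) pair
  cy1 -> i2 (or.ALU) RAW r1
  cy2 -> i3 (st.MEM) no-port MEM/MEM
  cy3 -> i4 (ld.MEM) no-port MEM/MEM
  cy4 -> i5+i6 (st.MEM add.ALU) pair
  cy5 -> i7+i8 (or.ALU xor.ALU) pair
  cy6 -> i9+i10 (blt.BR mul.MUL) pair
  cy7 -> i11 (mul.MUL) RAW r2
  cy8 -> i12+i13 (bne.BR mul.MUL) pair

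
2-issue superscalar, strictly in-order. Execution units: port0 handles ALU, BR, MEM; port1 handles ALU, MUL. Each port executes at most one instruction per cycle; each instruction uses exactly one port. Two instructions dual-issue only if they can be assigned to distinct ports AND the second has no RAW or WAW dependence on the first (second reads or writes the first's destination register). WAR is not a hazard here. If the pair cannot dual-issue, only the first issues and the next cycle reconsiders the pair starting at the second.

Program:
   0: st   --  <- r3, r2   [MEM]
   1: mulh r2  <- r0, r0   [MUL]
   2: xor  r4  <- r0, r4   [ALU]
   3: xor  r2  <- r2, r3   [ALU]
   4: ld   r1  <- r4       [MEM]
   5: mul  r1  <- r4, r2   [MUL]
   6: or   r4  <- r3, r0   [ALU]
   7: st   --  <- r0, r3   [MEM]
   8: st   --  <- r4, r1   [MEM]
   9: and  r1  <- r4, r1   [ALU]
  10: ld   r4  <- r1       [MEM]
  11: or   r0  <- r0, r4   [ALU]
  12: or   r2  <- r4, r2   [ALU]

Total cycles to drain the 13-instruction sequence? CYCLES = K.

[0] i0&i1  st;mulh  -- pair
[1] i2&i3  xor;xor  -- pair
[2] i4  ld  -- WAW r1
[3] i5&i6  mul;or  -- pair
[4] i7  st  -- no-port MEM/MEM
[5] i8&i9  st;and  -- pair
[6] i10  ld  -- RAW r4
[7] i11&i12  or;or  -- pair

CYCLES = 8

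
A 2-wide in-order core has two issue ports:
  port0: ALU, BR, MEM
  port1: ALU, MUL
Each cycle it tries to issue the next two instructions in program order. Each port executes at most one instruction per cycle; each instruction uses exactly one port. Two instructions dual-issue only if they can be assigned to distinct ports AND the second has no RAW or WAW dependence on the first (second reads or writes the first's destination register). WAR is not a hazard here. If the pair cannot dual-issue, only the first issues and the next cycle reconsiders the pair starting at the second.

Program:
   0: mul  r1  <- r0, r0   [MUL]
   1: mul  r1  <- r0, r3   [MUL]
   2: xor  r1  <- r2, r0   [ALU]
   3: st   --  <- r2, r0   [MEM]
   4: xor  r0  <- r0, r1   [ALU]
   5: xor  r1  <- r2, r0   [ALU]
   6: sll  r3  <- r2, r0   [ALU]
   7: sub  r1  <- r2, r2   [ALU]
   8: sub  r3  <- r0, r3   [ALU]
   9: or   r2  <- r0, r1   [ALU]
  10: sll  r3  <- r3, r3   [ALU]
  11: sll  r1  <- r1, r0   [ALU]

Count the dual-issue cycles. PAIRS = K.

PAIRS = 4

t=0 i0:mul ; no-port MUL/MUL
t=1 i1:mul ; WAW r1
t=2 i2/i3:xor/st ; dual
t=3 i4:xor ; RAW r0
t=4 i5/i6:xor/sll ; dual
t=5 i7/i8:sub/sub ; dual
t=6 i9/i10:or/sll ; dual
t=7 i11:sll ; tail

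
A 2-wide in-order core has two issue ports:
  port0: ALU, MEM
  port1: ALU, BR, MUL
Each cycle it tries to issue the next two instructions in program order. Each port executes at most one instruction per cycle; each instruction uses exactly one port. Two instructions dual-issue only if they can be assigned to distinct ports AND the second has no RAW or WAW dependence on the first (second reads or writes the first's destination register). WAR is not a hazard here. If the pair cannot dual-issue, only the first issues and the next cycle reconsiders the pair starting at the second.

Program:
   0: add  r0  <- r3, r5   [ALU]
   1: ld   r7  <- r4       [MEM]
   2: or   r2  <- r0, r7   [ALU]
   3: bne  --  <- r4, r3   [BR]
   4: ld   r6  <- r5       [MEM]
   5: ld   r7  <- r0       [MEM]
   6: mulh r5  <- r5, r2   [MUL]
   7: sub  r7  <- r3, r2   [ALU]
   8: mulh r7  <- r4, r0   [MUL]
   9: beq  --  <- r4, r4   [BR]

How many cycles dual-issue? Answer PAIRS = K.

PAIRS = 3

0. add;ld @i0&i1  | dual
1. or;bne @i2&i3  | dual
2. ld @i4  | no-port MEM/MEM
3. ld;mulh @i5&i6  | dual
4. sub @i7  | WAW r7
5. mulh @i8  | no-port MUL/BR
6. beq @i9  | tail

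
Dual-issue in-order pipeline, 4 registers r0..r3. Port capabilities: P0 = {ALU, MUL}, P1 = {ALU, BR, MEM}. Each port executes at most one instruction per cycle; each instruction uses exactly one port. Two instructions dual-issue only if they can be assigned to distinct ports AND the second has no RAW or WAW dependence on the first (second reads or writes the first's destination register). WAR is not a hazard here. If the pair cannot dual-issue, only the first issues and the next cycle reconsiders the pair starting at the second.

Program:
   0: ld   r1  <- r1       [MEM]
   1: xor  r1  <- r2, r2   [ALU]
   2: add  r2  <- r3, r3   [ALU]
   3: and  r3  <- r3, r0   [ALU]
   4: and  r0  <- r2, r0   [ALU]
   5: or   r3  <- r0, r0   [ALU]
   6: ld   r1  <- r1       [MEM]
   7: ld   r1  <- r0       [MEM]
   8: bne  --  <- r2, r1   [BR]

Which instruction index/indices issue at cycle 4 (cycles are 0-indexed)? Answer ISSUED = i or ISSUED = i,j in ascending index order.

ISSUED = 7

t=0 i0:ld.MEM ; WAW r1
t=1 i1&i2:xor.ALU add.ALU ; 2-wide
t=2 i3&i4:and.ALU and.ALU ; 2-wide
t=3 i5&i6:or.ALU ld.MEM ; 2-wide
t=4 i7:ld.MEM ; no-port MEM/BR
t=5 i8:bne.BR ; tail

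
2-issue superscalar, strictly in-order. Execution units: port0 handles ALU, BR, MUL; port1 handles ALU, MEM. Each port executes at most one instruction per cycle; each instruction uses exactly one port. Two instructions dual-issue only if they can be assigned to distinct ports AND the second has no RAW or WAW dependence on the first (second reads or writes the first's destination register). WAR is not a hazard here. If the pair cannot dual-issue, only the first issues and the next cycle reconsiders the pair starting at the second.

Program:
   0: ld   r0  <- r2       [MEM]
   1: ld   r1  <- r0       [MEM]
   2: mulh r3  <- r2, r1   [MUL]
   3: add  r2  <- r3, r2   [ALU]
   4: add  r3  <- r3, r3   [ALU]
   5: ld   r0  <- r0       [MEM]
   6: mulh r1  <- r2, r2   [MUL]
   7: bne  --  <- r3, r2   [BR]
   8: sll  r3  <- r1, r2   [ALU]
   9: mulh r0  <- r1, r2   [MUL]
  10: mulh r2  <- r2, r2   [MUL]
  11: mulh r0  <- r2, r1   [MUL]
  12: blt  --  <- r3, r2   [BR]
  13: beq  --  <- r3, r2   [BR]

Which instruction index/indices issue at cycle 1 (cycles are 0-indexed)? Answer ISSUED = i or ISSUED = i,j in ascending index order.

ISSUED = 1

0. ld @i0  | no-port MEM/MEM
1. ld @i1  | RAW r1
2. mulh @i2  | RAW r3
3. add;add @i3&i4  | pair
4. ld;mulh @i5&i6  | pair
5. bne;sll @i7&i8  | pair
6. mulh @i9  | no-port MUL/MUL
7. mulh @i10  | no-port MUL/MUL
8. mulh @i11  | no-port MUL/BR
9. blt @i12  | no-port BR/BR
10. beq @i13  | tail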